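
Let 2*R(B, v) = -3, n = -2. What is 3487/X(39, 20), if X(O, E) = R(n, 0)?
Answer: -6974/3 ≈ -2324.7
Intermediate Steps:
R(B, v) = -3/2 (R(B, v) = (½)*(-3) = -3/2)
X(O, E) = -3/2
3487/X(39, 20) = 3487/(-3/2) = 3487*(-⅔) = -6974/3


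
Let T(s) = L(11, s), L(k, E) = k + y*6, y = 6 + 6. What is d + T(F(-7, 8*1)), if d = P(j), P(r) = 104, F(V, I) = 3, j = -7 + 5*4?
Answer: 187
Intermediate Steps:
j = 13 (j = -7 + 20 = 13)
y = 12
L(k, E) = 72 + k (L(k, E) = k + 12*6 = k + 72 = 72 + k)
d = 104
T(s) = 83 (T(s) = 72 + 11 = 83)
d + T(F(-7, 8*1)) = 104 + 83 = 187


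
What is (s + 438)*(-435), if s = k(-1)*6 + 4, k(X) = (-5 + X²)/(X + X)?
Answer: -197490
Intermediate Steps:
k(X) = (-5 + X²)/(2*X) (k(X) = (-5 + X²)/((2*X)) = (-5 + X²)*(1/(2*X)) = (-5 + X²)/(2*X))
s = 16 (s = ((½)*(-5 + (-1)²)/(-1))*6 + 4 = ((½)*(-1)*(-5 + 1))*6 + 4 = ((½)*(-1)*(-4))*6 + 4 = 2*6 + 4 = 12 + 4 = 16)
(s + 438)*(-435) = (16 + 438)*(-435) = 454*(-435) = -197490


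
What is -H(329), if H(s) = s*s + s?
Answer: -108570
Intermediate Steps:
H(s) = s + s**2 (H(s) = s**2 + s = s + s**2)
-H(329) = -329*(1 + 329) = -329*330 = -1*108570 = -108570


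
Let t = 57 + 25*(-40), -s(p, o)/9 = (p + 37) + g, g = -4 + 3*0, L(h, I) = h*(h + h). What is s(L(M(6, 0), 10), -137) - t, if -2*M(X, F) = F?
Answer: 646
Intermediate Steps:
M(X, F) = -F/2
L(h, I) = 2*h**2 (L(h, I) = h*(2*h) = 2*h**2)
g = -4 (g = -4 + 0 = -4)
s(p, o) = -297 - 9*p (s(p, o) = -9*((p + 37) - 4) = -9*((37 + p) - 4) = -9*(33 + p) = -297 - 9*p)
t = -943 (t = 57 - 1000 = -943)
s(L(M(6, 0), 10), -137) - t = (-297 - 18*(-1/2*0)**2) - 1*(-943) = (-297 - 18*0**2) + 943 = (-297 - 18*0) + 943 = (-297 - 9*0) + 943 = (-297 + 0) + 943 = -297 + 943 = 646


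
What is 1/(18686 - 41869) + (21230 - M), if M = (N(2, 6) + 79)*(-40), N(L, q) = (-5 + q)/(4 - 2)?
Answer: 565897029/23183 ≈ 24410.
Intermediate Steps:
N(L, q) = -5/2 + q/2 (N(L, q) = (-5 + q)/2 = (-5 + q)*(1/2) = -5/2 + q/2)
M = -3180 (M = ((-5/2 + (1/2)*6) + 79)*(-40) = ((-5/2 + 3) + 79)*(-40) = (1/2 + 79)*(-40) = (159/2)*(-40) = -3180)
1/(18686 - 41869) + (21230 - M) = 1/(18686 - 41869) + (21230 - 1*(-3180)) = 1/(-23183) + (21230 + 3180) = -1/23183 + 24410 = 565897029/23183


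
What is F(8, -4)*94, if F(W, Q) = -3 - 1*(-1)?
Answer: -188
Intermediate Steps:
F(W, Q) = -2 (F(W, Q) = -3 + 1 = -2)
F(8, -4)*94 = -2*94 = -188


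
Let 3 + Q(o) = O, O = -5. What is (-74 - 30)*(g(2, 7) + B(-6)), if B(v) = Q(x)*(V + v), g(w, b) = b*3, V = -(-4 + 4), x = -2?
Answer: -7176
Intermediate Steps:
Q(o) = -8 (Q(o) = -3 - 5 = -8)
V = 0 (V = -1*0 = 0)
g(w, b) = 3*b
B(v) = -8*v (B(v) = -8*(0 + v) = -8*v)
(-74 - 30)*(g(2, 7) + B(-6)) = (-74 - 30)*(3*7 - 8*(-6)) = -104*(21 + 48) = -104*69 = -7176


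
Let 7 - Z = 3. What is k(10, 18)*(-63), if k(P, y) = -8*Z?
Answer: 2016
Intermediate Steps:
Z = 4 (Z = 7 - 1*3 = 7 - 3 = 4)
k(P, y) = -32 (k(P, y) = -8*4 = -32)
k(10, 18)*(-63) = -32*(-63) = 2016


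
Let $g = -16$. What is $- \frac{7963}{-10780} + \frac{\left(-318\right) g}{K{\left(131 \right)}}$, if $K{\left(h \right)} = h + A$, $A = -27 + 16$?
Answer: $\frac{93007}{2156} \approx 43.139$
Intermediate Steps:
$A = -11$
$K{\left(h \right)} = -11 + h$ ($K{\left(h \right)} = h - 11 = -11 + h$)
$- \frac{7963}{-10780} + \frac{\left(-318\right) g}{K{\left(131 \right)}} = - \frac{7963}{-10780} + \frac{\left(-318\right) \left(-16\right)}{-11 + 131} = \left(-7963\right) \left(- \frac{1}{10780}\right) + \frac{5088}{120} = \frac{7963}{10780} + 5088 \cdot \frac{1}{120} = \frac{7963}{10780} + \frac{212}{5} = \frac{93007}{2156}$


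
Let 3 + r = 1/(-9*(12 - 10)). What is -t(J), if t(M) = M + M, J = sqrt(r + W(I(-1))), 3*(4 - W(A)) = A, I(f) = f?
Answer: -sqrt(46)/3 ≈ -2.2608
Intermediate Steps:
r = -55/18 (r = -3 + 1/(-9*(12 - 10)) = -3 + 1/(-9*2) = -3 + 1/(-18) = -3 - 1/18 = -55/18 ≈ -3.0556)
W(A) = 4 - A/3
J = sqrt(46)/6 (J = sqrt(-55/18 + (4 - 1/3*(-1))) = sqrt(-55/18 + (4 + 1/3)) = sqrt(-55/18 + 13/3) = sqrt(23/18) = sqrt(46)/6 ≈ 1.1304)
t(M) = 2*M
-t(J) = -2*sqrt(46)/6 = -sqrt(46)/3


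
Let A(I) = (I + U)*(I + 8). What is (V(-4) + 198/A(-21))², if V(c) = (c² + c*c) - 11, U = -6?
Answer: 707281/1521 ≈ 465.01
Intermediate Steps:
A(I) = (-6 + I)*(8 + I) (A(I) = (I - 6)*(I + 8) = (-6 + I)*(8 + I))
V(c) = -11 + 2*c² (V(c) = (c² + c²) - 11 = 2*c² - 11 = -11 + 2*c²)
(V(-4) + 198/A(-21))² = ((-11 + 2*(-4)²) + 198/(-48 + (-21)² + 2*(-21)))² = ((-11 + 2*16) + 198/(-48 + 441 - 42))² = ((-11 + 32) + 198/351)² = (21 + 198*(1/351))² = (21 + 22/39)² = (841/39)² = 707281/1521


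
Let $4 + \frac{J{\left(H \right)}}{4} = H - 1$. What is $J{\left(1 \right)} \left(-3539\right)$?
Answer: $56624$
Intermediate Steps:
$J{\left(H \right)} = -20 + 4 H$ ($J{\left(H \right)} = -16 + 4 \left(H - 1\right) = -16 + 4 \left(-1 + H\right) = -16 + \left(-4 + 4 H\right) = -20 + 4 H$)
$J{\left(1 \right)} \left(-3539\right) = \left(-20 + 4 \cdot 1\right) \left(-3539\right) = \left(-20 + 4\right) \left(-3539\right) = \left(-16\right) \left(-3539\right) = 56624$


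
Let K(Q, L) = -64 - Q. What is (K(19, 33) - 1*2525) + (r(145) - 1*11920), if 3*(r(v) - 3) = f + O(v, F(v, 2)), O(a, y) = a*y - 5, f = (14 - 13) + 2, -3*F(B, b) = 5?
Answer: -131456/9 ≈ -14606.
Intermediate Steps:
F(B, b) = -5/3 (F(B, b) = -1/3*5 = -5/3)
f = 3 (f = 1 + 2 = 3)
O(a, y) = -5 + a*y
r(v) = 7/3 - 5*v/9 (r(v) = 3 + (3 + (-5 + v*(-5/3)))/3 = 3 + (3 + (-5 - 5*v/3))/3 = 3 + (-2 - 5*v/3)/3 = 3 + (-2/3 - 5*v/9) = 7/3 - 5*v/9)
(K(19, 33) - 1*2525) + (r(145) - 1*11920) = ((-64 - 1*19) - 1*2525) + ((7/3 - 5/9*145) - 1*11920) = ((-64 - 19) - 2525) + ((7/3 - 725/9) - 11920) = (-83 - 2525) + (-704/9 - 11920) = -2608 - 107984/9 = -131456/9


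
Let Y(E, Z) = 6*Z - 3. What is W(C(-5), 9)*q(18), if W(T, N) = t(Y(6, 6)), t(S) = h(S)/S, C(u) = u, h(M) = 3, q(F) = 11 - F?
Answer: -7/11 ≈ -0.63636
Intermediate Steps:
Y(E, Z) = -3 + 6*Z
t(S) = 3/S
W(T, N) = 1/11 (W(T, N) = 3/(-3 + 6*6) = 3/(-3 + 36) = 3/33 = 3*(1/33) = 1/11)
W(C(-5), 9)*q(18) = (11 - 1*18)/11 = (11 - 18)/11 = (1/11)*(-7) = -7/11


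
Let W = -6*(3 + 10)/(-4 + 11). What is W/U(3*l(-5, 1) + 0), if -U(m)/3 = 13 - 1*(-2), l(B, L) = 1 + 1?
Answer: 26/105 ≈ 0.24762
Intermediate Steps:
l(B, L) = 2
W = -78/7 ≈ -11.143
U(m) = -45 (U(m) = -3*(13 - 1*(-2)) = -3*(13 + 2) = -3*15 = -45)
W/U(3*l(-5, 1) + 0) = -78/7/(-45) = -78/7*(-1/45) = 26/105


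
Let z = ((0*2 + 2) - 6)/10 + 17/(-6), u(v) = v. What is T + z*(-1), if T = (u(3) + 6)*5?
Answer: 1447/30 ≈ 48.233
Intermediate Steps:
T = 45 (T = (3 + 6)*5 = 9*5 = 45)
z = -97/30 (z = ((0 + 2) - 6)*(⅒) + 17*(-⅙) = (2 - 6)*(⅒) - 17/6 = -4*⅒ - 17/6 = -⅖ - 17/6 = -97/30 ≈ -3.2333)
T + z*(-1) = 45 - 97/30*(-1) = 45 + 97/30 = 1447/30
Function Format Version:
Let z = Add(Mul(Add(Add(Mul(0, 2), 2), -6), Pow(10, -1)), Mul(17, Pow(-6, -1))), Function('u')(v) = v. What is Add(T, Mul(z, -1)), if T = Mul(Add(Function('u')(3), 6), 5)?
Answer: Rational(1447, 30) ≈ 48.233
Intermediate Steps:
T = 45 (T = Mul(Add(3, 6), 5) = Mul(9, 5) = 45)
z = Rational(-97, 30) (z = Add(Mul(Add(Add(0, 2), -6), Rational(1, 10)), Mul(17, Rational(-1, 6))) = Add(Mul(Add(2, -6), Rational(1, 10)), Rational(-17, 6)) = Add(Mul(-4, Rational(1, 10)), Rational(-17, 6)) = Add(Rational(-2, 5), Rational(-17, 6)) = Rational(-97, 30) ≈ -3.2333)
Add(T, Mul(z, -1)) = Add(45, Mul(Rational(-97, 30), -1)) = Add(45, Rational(97, 30)) = Rational(1447, 30)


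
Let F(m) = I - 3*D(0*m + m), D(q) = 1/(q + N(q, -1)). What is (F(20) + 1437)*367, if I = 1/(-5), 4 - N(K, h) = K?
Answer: 10540607/20 ≈ 5.2703e+5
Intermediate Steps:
N(K, h) = 4 - K
I = -1/5 ≈ -0.20000
D(q) = 1/4 (D(q) = 1/(q + (4 - q)) = 1/4)
F(m) = -19/20 (F(m) = -1/5 - 3*1/4 = -1/5 - 3/4 = -19/20)
(F(20) + 1437)*367 = (-19/20 + 1437)*367 = (28721/20)*367 = 10540607/20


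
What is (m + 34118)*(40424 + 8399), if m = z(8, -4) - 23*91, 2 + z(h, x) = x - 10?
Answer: 1562775407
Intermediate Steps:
z(h, x) = -12 + x (z(h, x) = -2 + (x - 10) = -2 + (-10 + x) = -12 + x)
m = -2109 (m = (-12 - 4) - 23*91 = -16 - 2093 = -2109)
(m + 34118)*(40424 + 8399) = (-2109 + 34118)*(40424 + 8399) = 32009*48823 = 1562775407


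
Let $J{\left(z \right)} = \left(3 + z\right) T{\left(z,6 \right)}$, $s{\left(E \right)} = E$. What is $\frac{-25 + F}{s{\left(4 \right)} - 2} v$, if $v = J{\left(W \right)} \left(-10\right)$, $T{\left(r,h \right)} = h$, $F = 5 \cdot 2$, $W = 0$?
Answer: $1350$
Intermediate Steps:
$F = 10$
$J{\left(z \right)} = 18 + 6 z$ ($J{\left(z \right)} = \left(3 + z\right) 6 = 18 + 6 z$)
$v = -180$ ($v = \left(18 + 6 \cdot 0\right) \left(-10\right) = \left(18 + 0\right) \left(-10\right) = 18 \left(-10\right) = -180$)
$\frac{-25 + F}{s{\left(4 \right)} - 2} v = \frac{-25 + 10}{4 - 2} \left(-180\right) = - \frac{15}{2} \left(-180\right) = \left(-15\right) \frac{1}{2} \left(-180\right) = \left(- \frac{15}{2}\right) \left(-180\right) = 1350$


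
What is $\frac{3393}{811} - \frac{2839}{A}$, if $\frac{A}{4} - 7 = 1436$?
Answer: $\frac{17281967}{4681092} \approx 3.6919$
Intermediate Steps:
$A = 5772$ ($A = 28 + 4 \cdot 1436 = 28 + 5744 = 5772$)
$\frac{3393}{811} - \frac{2839}{A} = \frac{3393}{811} - \frac{2839}{5772} = \frac{17281967}{4681092}$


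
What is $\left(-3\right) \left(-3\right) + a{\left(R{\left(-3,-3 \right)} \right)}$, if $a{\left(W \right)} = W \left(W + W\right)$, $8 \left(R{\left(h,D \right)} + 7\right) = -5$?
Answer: $\frac{4009}{32} \approx 125.28$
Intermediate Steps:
$R{\left(h,D \right)} = - \frac{61}{8}$ ($R{\left(h,D \right)} = -7 + \frac{1}{8} \left(-5\right) = -7 - \frac{5}{8} = - \frac{61}{8}$)
$a{\left(W \right)} = 2 W^{2}$ ($a{\left(W \right)} = W 2 W = 2 W^{2}$)
$\left(-3\right) \left(-3\right) + a{\left(R{\left(-3,-3 \right)} \right)} = \left(-3\right) \left(-3\right) + 2 \left(- \frac{61}{8}\right)^{2} = 9 + 2 \cdot \frac{3721}{64} = 9 + \frac{3721}{32} = \frac{4009}{32}$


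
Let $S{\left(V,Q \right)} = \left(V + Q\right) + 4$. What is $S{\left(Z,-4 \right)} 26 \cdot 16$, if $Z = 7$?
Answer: $2912$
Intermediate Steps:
$S{\left(V,Q \right)} = 4 + Q + V$ ($S{\left(V,Q \right)} = \left(Q + V\right) + 4 = 4 + Q + V$)
$S{\left(Z,-4 \right)} 26 \cdot 16 = \left(4 - 4 + 7\right) 26 \cdot 16 = 7 \cdot 26 \cdot 16 = 182 \cdot 16 = 2912$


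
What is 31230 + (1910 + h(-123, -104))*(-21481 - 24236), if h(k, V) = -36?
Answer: -85642428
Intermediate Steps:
31230 + (1910 + h(-123, -104))*(-21481 - 24236) = 31230 + (1910 - 36)*(-21481 - 24236) = 31230 + 1874*(-45717) = 31230 - 85673658 = -85642428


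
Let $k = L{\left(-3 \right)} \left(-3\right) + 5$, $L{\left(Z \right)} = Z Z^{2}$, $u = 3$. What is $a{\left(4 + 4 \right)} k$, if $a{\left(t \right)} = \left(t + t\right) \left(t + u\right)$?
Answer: $15136$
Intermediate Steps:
$L{\left(Z \right)} = Z^{3}$
$k = 86$ ($k = \left(-3\right)^{3} \left(-3\right) + 5 = \left(-27\right) \left(-3\right) + 5 = 81 + 5 = 86$)
$a{\left(t \right)} = 2 t \left(3 + t\right)$ ($a{\left(t \right)} = \left(t + t\right) \left(t + 3\right) = 2 t \left(3 + t\right)$)
$a{\left(4 + 4 \right)} k = 2 \left(4 + 4\right) \left(3 + \left(4 + 4\right)\right) 86 = 2 \cdot 8 \left(3 + 8\right) 86 = 2 \cdot 8 \cdot 11 \cdot 86 = 176 \cdot 86 = 15136$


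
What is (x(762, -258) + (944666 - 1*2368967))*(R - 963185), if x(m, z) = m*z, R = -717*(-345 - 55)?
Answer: 1096350417345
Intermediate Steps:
R = 286800 (R = -717*(-400) = 286800)
(x(762, -258) + (944666 - 1*2368967))*(R - 963185) = (762*(-258) + (944666 - 1*2368967))*(286800 - 963185) = (-196596 + (944666 - 2368967))*(-676385) = (-196596 - 1424301)*(-676385) = -1620897*(-676385) = 1096350417345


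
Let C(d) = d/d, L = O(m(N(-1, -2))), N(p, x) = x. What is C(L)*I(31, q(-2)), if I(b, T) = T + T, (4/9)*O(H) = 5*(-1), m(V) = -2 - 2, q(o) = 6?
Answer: 12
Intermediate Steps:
m(V) = -4
O(H) = -45/4 (O(H) = 9*(5*(-1))/4 = (9/4)*(-5) = -45/4)
L = -45/4 ≈ -11.250
C(d) = 1
I(b, T) = 2*T
C(L)*I(31, q(-2)) = 1*(2*6) = 1*12 = 12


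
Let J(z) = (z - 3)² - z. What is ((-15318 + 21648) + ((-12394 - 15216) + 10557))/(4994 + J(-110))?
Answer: -10723/17873 ≈ -0.59996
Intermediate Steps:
J(z) = (-3 + z)² - z
((-15318 + 21648) + ((-12394 - 15216) + 10557))/(4994 + J(-110)) = ((-15318 + 21648) + ((-12394 - 15216) + 10557))/(4994 + ((-3 - 110)² - 1*(-110))) = (6330 + (-27610 + 10557))/(4994 + ((-113)² + 110)) = (6330 - 17053)/(4994 + (12769 + 110)) = -10723/(4994 + 12879) = -10723/17873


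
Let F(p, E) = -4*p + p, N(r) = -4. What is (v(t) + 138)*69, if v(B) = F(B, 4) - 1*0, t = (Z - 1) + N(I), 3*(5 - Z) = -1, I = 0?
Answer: 9453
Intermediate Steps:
Z = 16/3 (Z = 5 - ⅓*(-1) = 5 + ⅓ = 16/3 ≈ 5.3333)
F(p, E) = -3*p
t = ⅓ (t = (16/3 - 1) - 4 = 13/3 - 4 = ⅓ ≈ 0.33333)
v(B) = -3*B (v(B) = -3*B - 1*0 = -3*B + 0 = -3*B)
(v(t) + 138)*69 = (-3*⅓ + 138)*69 = (-1 + 138)*69 = 137*69 = 9453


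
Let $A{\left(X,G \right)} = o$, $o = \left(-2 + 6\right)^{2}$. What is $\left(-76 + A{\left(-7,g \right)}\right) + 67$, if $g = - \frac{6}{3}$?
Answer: $7$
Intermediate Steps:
$g = -2$ ($g = \left(-6\right) \frac{1}{3} = -2$)
$o = 16$ ($o = 4^{2} = 16$)
$A{\left(X,G \right)} = 16$
$\left(-76 + A{\left(-7,g \right)}\right) + 67 = \left(-76 + 16\right) + 67 = -60 + 67 = 7$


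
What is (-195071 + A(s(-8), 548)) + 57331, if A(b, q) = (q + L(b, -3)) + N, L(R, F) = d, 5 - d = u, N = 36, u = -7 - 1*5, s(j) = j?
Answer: -137139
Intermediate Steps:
u = -12 (u = -7 - 5 = -12)
d = 17 (d = 5 - 1*(-12) = 5 + 12 = 17)
L(R, F) = 17
A(b, q) = 53 + q (A(b, q) = (q + 17) + 36 = (17 + q) + 36 = 53 + q)
(-195071 + A(s(-8), 548)) + 57331 = (-195071 + (53 + 548)) + 57331 = (-195071 + 601) + 57331 = -194470 + 57331 = -137139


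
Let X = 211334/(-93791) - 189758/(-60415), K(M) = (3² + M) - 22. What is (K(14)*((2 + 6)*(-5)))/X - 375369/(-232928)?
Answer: -6363290433590951/146449082552288 ≈ -43.451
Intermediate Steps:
K(M) = -13 + M (K(M) = (9 + M) - 22 = -13 + M)
X = 5029848968/5666383265 (X = 211334*(-1/93791) - 189758*(-1/60415) = -211334/93791 + 189758/60415 = 5029848968/5666383265 ≈ 0.88766)
(K(14)*((2 + 6)*(-5)))/X - 375369/(-232928) = ((-13 + 14)*((2 + 6)*(-5)))/(5029848968/5666383265) - 375369/(-232928) = (1*(8*(-5)))*(5666383265/5029848968) - 375369*(-1/232928) = (1*(-40))*(5666383265/5029848968) + 375369/232928 = -40*5666383265/5029848968 + 375369/232928 = -28331916325/628731121 + 375369/232928 = -6363290433590951/146449082552288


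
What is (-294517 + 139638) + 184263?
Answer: 29384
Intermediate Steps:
(-294517 + 139638) + 184263 = -154879 + 184263 = 29384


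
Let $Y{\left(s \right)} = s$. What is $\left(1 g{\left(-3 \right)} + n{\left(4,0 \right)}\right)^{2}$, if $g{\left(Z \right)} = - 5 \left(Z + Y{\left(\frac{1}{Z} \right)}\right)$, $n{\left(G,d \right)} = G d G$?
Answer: $\frac{2500}{9} \approx 277.78$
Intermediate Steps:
$n{\left(G,d \right)} = d G^{2}$
$g{\left(Z \right)} = - 5 Z - \frac{5}{Z}$ ($g{\left(Z \right)} = - 5 \left(Z + \frac{1}{Z}\right) = - 5 Z - \frac{5}{Z}$)
$\left(1 g{\left(-3 \right)} + n{\left(4,0 \right)}\right)^{2} = \left(1 \left(\left(-5\right) \left(-3\right) - \frac{5}{-3}\right) + 0 \cdot 4^{2}\right)^{2} = \left(1 \left(15 - - \frac{5}{3}\right) + 0 \cdot 16\right)^{2} = \left(1 \left(15 + \frac{5}{3}\right) + 0\right)^{2} = \left(1 \cdot \frac{50}{3} + 0\right)^{2} = \left(\frac{50}{3} + 0\right)^{2} = \left(\frac{50}{3}\right)^{2} = \frac{2500}{9}$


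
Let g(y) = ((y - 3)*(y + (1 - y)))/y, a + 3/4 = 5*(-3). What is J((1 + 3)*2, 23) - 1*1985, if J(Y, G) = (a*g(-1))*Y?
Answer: -2489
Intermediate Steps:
a = -63/4 (a = -¾ + 5*(-3) = -¾ - 15 = -63/4 ≈ -15.750)
g(y) = (-3 + y)/y (g(y) = ((-3 + y)*1)/y = (-3 + y)/y)
J(Y, G) = -63*Y (J(Y, G) = (-63*(-3 - 1)/(4*(-1)))*Y = (-(-63)*(-4)/4)*Y = (-63/4*4)*Y = -63*Y)
J((1 + 3)*2, 23) - 1*1985 = -63*(1 + 3)*2 - 1*1985 = -252*2 - 1985 = -63*8 - 1985 = -504 - 1985 = -2489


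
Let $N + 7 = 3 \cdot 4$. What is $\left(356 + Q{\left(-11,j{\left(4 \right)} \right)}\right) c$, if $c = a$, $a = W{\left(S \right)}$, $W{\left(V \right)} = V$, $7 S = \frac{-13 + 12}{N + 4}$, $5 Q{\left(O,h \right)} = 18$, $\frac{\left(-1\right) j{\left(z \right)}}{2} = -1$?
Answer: $- \frac{1798}{315} \approx -5.7079$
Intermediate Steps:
$N = 5$ ($N = -7 + 3 \cdot 4 = -7 + 12 = 5$)
$j{\left(z \right)} = 2$ ($j{\left(z \right)} = \left(-2\right) \left(-1\right) = 2$)
$Q{\left(O,h \right)} = \frac{18}{5}$ ($Q{\left(O,h \right)} = \frac{1}{5} \cdot 18 = \frac{18}{5}$)
$S = - \frac{1}{63}$ ($S = \frac{\left(-13 + 12\right) \frac{1}{5 + 4}}{7} = \frac{\left(-1\right) \frac{1}{9}}{7} = \frac{1}{7} \left(- \frac{1}{9}\right) = - \frac{1}{63} \approx -0.015873$)
$a = - \frac{1}{63} \approx -0.015873$
$c = - \frac{1}{63} \approx -0.015873$
$\left(356 + Q{\left(-11,j{\left(4 \right)} \right)}\right) c = \left(356 + \frac{18}{5}\right) \left(- \frac{1}{63}\right) = \frac{1798}{5} \left(- \frac{1}{63}\right) = - \frac{1798}{315}$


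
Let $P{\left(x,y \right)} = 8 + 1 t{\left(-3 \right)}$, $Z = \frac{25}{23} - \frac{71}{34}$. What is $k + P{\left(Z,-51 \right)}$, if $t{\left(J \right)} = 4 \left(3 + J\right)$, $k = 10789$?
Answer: $10797$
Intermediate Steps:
$Z = - \frac{783}{782}$ ($Z = 25 \cdot \frac{1}{23} - \frac{71}{34} = \frac{25}{23} - \frac{71}{34} = - \frac{783}{782} \approx -1.0013$)
$t{\left(J \right)} = 12 + 4 J$
$P{\left(x,y \right)} = 8$ ($P{\left(x,y \right)} = 8 + 1 \left(12 + 4 \left(-3\right)\right) = 8 + 1 \left(12 - 12\right) = 8 + 1 \cdot 0 = 8 + 0 = 8$)
$k + P{\left(Z,-51 \right)} = 10789 + 8 = 10797$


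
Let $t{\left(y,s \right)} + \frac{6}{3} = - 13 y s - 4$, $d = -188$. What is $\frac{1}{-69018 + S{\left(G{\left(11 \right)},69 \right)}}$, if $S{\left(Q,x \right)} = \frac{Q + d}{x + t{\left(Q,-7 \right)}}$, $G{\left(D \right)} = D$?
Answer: $- \frac{1064}{73435329} \approx -1.4489 \cdot 10^{-5}$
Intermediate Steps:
$t{\left(y,s \right)} = -6 - 13 s y$ ($t{\left(y,s \right)} = -2 + \left(- 13 y s - 4\right) = -2 - \left(4 + 13 s y\right) = -6 - 13 s y$)
$S{\left(Q,x \right)} = \frac{-188 + Q}{-6 + x + 91 Q}$ ($S{\left(Q,x \right)} = \frac{Q - 188}{x - \left(6 - 91 Q\right)} = \frac{-188 + Q}{x + \left(-6 + 91 Q\right)} = \frac{-188 + Q}{-6 + x + 91 Q}$)
$\frac{1}{-69018 + S{\left(G{\left(11 \right)},69 \right)}} = \frac{1}{-69018 + \frac{-188 + 11}{-6 + 69 + 91 \cdot 11}} = \frac{1}{-69018 + \frac{1}{-6 + 69 + 1001} \left(-177\right)} = \frac{1}{-69018 + \frac{1}{1064} \left(-177\right)} = \frac{1}{-69018 - \frac{177}{1064}} = \frac{1}{- \frac{73435329}{1064}} = - \frac{1064}{73435329}$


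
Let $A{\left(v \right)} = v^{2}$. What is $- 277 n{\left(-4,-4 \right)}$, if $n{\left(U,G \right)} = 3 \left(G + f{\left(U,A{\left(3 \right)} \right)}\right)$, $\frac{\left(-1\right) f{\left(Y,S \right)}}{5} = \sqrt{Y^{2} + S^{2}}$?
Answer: $3324 + 4155 \sqrt{97} \approx 44246.0$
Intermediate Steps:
$f{\left(Y,S \right)} = - 5 \sqrt{S^{2} + Y^{2}}$ ($f{\left(Y,S \right)} = - 5 \sqrt{Y^{2} + S^{2}} = - 5 \sqrt{S^{2} + Y^{2}}$)
$n{\left(U,G \right)} = - 15 \sqrt{81 + U^{2}} + 3 G$ ($n{\left(U,G \right)} = 3 \left(G - 5 \sqrt{\left(3^{2}\right)^{2} + U^{2}}\right) = 3 \left(G - 5 \sqrt{9^{2} + U^{2}}\right) = 3 \left(G - 5 \sqrt{81 + U^{2}}\right) = - 15 \sqrt{81 + U^{2}} + 3 G$)
$- 277 n{\left(-4,-4 \right)} = - 277 \left(- 15 \sqrt{81 + \left(-4\right)^{2}} + 3 \left(-4\right)\right) = - 277 \left(- 15 \sqrt{81 + 16} - 12\right) = - 277 \left(- 15 \sqrt{97} - 12\right) = - 277 \left(-12 - 15 \sqrt{97}\right) = 3324 + 4155 \sqrt{97}$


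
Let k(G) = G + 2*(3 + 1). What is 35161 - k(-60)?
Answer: 35213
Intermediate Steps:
k(G) = 8 + G (k(G) = G + 2*4 = G + 8 = 8 + G)
35161 - k(-60) = 35161 - (8 - 60) = 35161 - 1*(-52) = 35161 + 52 = 35213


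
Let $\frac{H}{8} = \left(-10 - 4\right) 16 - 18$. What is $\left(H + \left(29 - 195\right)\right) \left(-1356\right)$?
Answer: $2850312$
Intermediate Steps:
$H = -1936$ ($H = 8 \left(\left(-10 - 4\right) 16 - 18\right) = 8 \left(\left(-14\right) 16 - 18\right) = 8 \left(-224 - 18\right) = 8 \left(-242\right) = -1936$)
$\left(H + \left(29 - 195\right)\right) \left(-1356\right) = \left(-1936 + \left(29 - 195\right)\right) \left(-1356\right) = \left(-1936 - 166\right) \left(-1356\right) = \left(-2102\right) \left(-1356\right) = 2850312$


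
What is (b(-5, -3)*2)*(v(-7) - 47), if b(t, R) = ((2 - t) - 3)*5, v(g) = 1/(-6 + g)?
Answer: -24480/13 ≈ -1883.1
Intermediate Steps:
b(t, R) = -5 - 5*t (b(t, R) = (-1 - t)*5 = -5 - 5*t)
(b(-5, -3)*2)*(v(-7) - 47) = ((-5 - 5*(-5))*2)*(1/(-6 - 7) - 47) = ((-5 + 25)*2)*(1/(-13) - 47) = (20*2)*(-1/13 - 47) = 40*(-612/13) = -24480/13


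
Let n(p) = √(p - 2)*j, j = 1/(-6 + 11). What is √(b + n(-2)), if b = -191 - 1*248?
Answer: √(-10975 + 10*I)/5 ≈ 0.0095455 + 20.952*I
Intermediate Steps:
b = -439 (b = -191 - 248 = -439)
j = ⅕ (j = 1/5 = ⅕ ≈ 0.20000)
n(p) = √(-2 + p)/5 (n(p) = √(p - 2)*(⅕) = √(-2 + p)*(⅕) = √(-2 + p)/5)
√(b + n(-2)) = √(-439 + √(-2 - 2)/5) = √(-439 + √(-4)/5) = √(-439 + (2*I)/5) = √(-439 + 2*I/5)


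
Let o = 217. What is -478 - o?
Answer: -695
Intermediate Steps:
-478 - o = -478 - 1*217 = -478 - 217 = -695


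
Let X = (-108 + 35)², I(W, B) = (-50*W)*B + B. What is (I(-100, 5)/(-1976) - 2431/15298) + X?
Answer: 80351100423/15114424 ≈ 5316.2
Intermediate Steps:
I(W, B) = B - 50*B*W (I(W, B) = -50*B*W + B = B - 50*B*W)
X = 5329 (X = (-73)² = 5329)
(I(-100, 5)/(-1976) - 2431/15298) + X = ((5*(1 - 50*(-100)))/(-1976) - 2431/15298) + 5329 = ((5*(1 + 5000))*(-1/1976) - 2431*1/15298) + 5329 = ((5*5001)*(-1/1976) - 2431/15298) + 5329 = (25005*(-1/1976) - 2431/15298) + 5329 = (-25005/1976 - 2431/15298) + 5329 = -193665073/15114424 + 5329 = 80351100423/15114424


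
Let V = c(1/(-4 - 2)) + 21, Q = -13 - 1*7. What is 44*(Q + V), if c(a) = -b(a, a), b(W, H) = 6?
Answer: -220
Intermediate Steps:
Q = -20 (Q = -13 - 7 = -20)
c(a) = -6 (c(a) = -1*6 = -6)
V = 15 (V = -6 + 21 = 15)
44*(Q + V) = 44*(-20 + 15) = 44*(-5) = -220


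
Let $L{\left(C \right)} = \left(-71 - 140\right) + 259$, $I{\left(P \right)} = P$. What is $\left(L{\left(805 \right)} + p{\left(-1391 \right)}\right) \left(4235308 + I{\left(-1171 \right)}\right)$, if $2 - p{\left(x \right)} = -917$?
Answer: $4094410479$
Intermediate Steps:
$p{\left(x \right)} = 919$ ($p{\left(x \right)} = 2 - -917 = 2 + 917 = 919$)
$L{\left(C \right)} = 48$ ($L{\left(C \right)} = -211 + 259 = 48$)
$\left(L{\left(805 \right)} + p{\left(-1391 \right)}\right) \left(4235308 + I{\left(-1171 \right)}\right) = \left(48 + 919\right) \left(4235308 - 1171\right) = 967 \cdot 4234137 = 4094410479$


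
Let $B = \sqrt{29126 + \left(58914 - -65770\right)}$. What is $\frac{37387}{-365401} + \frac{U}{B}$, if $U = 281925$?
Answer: $- \frac{37387}{365401} + \frac{18795 \sqrt{17090}}{3418} \approx 718.75$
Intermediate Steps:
$B = 3 \sqrt{17090}$ ($B = \sqrt{29126 + \left(58914 + 65770\right)} = \sqrt{29126 + 124684} = \sqrt{153810} = 3 \sqrt{17090} \approx 392.19$)
$\frac{37387}{-365401} + \frac{U}{B} = \frac{37387}{-365401} + \frac{281925}{3 \sqrt{17090}} = 37387 \left(- \frac{1}{365401}\right) + 281925 \frac{\sqrt{17090}}{51270} = - \frac{37387}{365401} + \frac{18795 \sqrt{17090}}{3418}$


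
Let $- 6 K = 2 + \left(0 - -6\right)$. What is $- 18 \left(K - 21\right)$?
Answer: $402$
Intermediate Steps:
$K = - \frac{4}{3}$ ($K = - \frac{2 + \left(0 - -6\right)}{6} = - \frac{2 + \left(0 + 6\right)}{6} = - \frac{2 + 6}{6} = \left(- \frac{1}{6}\right) 8 = - \frac{4}{3} \approx -1.3333$)
$- 18 \left(K - 21\right) = - 18 \left(- \frac{4}{3} - 21\right) = \left(-18\right) \left(- \frac{67}{3}\right) = 402$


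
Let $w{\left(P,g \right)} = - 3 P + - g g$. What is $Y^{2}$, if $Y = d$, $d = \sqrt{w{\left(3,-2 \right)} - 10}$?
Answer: $-23$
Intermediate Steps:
$w{\left(P,g \right)} = - g^{2} - 3 P$ ($w{\left(P,g \right)} = - 3 P - g^{2} = - g^{2} - 3 P$)
$d = i \sqrt{23}$ ($d = \sqrt{\left(- \left(-2\right)^{2} - 9\right) - 10} = \sqrt{\left(\left(-1\right) 4 - 9\right) - 10} = \sqrt{\left(-4 - 9\right) - 10} = \sqrt{-13 - 10} = \sqrt{-23} = i \sqrt{23} \approx 4.7958 i$)
$Y = i \sqrt{23} \approx 4.7958 i$
$Y^{2} = \left(i \sqrt{23}\right)^{2} = -23$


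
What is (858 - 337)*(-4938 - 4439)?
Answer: -4885417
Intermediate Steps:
(858 - 337)*(-4938 - 4439) = 521*(-9377) = -4885417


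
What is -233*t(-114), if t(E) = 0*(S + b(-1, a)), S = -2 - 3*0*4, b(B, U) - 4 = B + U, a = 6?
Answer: 0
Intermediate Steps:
b(B, U) = 4 + B + U (b(B, U) = 4 + (B + U) = 4 + B + U)
S = -2 (S = -2 - 0*4 = -2 - 1*0 = -2 + 0 = -2)
t(E) = 0 (t(E) = 0*(-2 + (4 - 1 + 6)) = 0*(-2 + 9) = 0*7 = 0)
-233*t(-114) = -233*0 = 0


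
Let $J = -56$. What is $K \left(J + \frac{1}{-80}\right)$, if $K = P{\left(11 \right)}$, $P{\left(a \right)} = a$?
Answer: $- \frac{49291}{80} \approx -616.14$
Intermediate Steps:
$K = 11$
$K \left(J + \frac{1}{-80}\right) = 11 \left(-56 + \frac{1}{-80}\right) = 11 \left(-56 - \frac{1}{80}\right) = 11 \left(- \frac{4481}{80}\right) = - \frac{49291}{80}$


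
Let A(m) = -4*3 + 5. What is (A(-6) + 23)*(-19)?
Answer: -304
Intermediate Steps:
A(m) = -7 (A(m) = -12 + 5 = -7)
(A(-6) + 23)*(-19) = (-7 + 23)*(-19) = 16*(-19) = -304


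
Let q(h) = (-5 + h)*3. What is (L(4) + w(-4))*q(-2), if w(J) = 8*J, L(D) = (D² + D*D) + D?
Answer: -84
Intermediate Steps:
L(D) = D + 2*D² (L(D) = (D² + D²) + D = 2*D² + D = D + 2*D²)
q(h) = -15 + 3*h
(L(4) + w(-4))*q(-2) = (4*(1 + 2*4) + 8*(-4))*(-15 + 3*(-2)) = (4*(1 + 8) - 32)*(-15 - 6) = (4*9 - 32)*(-21) = (36 - 32)*(-21) = 4*(-21) = -84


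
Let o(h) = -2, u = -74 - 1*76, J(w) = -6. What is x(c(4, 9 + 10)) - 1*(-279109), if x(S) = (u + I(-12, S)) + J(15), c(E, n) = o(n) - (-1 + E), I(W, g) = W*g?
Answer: 279013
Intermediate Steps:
u = -150 (u = -74 - 76 = -150)
c(E, n) = -1 - E (c(E, n) = -2 - (-1 + E) = -2 + (1 - E) = -1 - E)
x(S) = -156 - 12*S (x(S) = (-150 - 12*S) - 6 = -156 - 12*S)
x(c(4, 9 + 10)) - 1*(-279109) = (-156 - 12*(-1 - 1*4)) - 1*(-279109) = (-156 - 12*(-1 - 4)) + 279109 = (-156 - 12*(-5)) + 279109 = (-156 + 60) + 279109 = -96 + 279109 = 279013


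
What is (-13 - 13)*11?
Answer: -286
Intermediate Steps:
(-13 - 13)*11 = -26*11 = -286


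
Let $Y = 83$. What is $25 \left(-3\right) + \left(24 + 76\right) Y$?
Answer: $8225$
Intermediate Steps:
$25 \left(-3\right) + \left(24 + 76\right) Y = 25 \left(-3\right) + \left(24 + 76\right) 83 = -75 + 100 \cdot 83 = -75 + 8300 = 8225$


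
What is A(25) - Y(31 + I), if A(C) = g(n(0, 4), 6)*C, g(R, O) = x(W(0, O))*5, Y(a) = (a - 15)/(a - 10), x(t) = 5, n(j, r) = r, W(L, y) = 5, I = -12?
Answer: 5621/9 ≈ 624.56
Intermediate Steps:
Y(a) = (-15 + a)/(-10 + a)
g(R, O) = 25 (g(R, O) = 5*5 = 25)
A(C) = 25*C
A(25) - Y(31 + I) = 25*25 - (-15 + (31 - 12))/(-10 + (31 - 12)) = 625 - (-15 + 19)/(-10 + 19) = 625 - 4/9 = 5621/9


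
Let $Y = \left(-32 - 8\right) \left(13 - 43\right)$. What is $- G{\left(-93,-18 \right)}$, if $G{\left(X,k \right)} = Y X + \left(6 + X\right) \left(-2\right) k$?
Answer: $114732$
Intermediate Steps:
$Y = 1200$ ($Y = - 40 \left(13 - 43\right) = \left(-40\right) \left(-30\right) = 1200$)
$G{\left(X,k \right)} = 1200 X + k \left(-12 - 2 X\right)$ ($G{\left(X,k \right)} = 1200 X + \left(6 + X\right) \left(-2\right) k = 1200 X + \left(-12 - 2 X\right) k = 1200 X + k \left(-12 - 2 X\right)$)
$- G{\left(-93,-18 \right)} = - (\left(-12\right) \left(-18\right) + 1200 \left(-93\right) - \left(-186\right) \left(-18\right)) = - (216 - 111600 - 3348) = \left(-1\right) \left(-114732\right) = 114732$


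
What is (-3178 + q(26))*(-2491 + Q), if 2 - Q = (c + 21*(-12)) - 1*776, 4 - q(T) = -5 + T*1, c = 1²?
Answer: 4671090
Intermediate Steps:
c = 1
q(T) = 9 - T (q(T) = 4 - (-5 + T*1) = 4 - (-5 + T) = 4 + (5 - T) = 9 - T)
Q = 1029 (Q = 2 - ((1 + 21*(-12)) - 1*776) = 2 - ((1 - 252) - 776) = 2 - (-251 - 776) = 2 - 1*(-1027) = 2 + 1027 = 1029)
(-3178 + q(26))*(-2491 + Q) = (-3178 + (9 - 1*26))*(-2491 + 1029) = (-3178 + (9 - 26))*(-1462) = (-3178 - 17)*(-1462) = -3195*(-1462) = 4671090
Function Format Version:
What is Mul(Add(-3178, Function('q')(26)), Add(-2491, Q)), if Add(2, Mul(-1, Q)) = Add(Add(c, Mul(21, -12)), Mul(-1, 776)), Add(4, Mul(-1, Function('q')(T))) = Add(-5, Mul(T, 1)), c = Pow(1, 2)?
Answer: 4671090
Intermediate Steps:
c = 1
Function('q')(T) = Add(9, Mul(-1, T)) (Function('q')(T) = Add(4, Mul(-1, Add(-5, Mul(T, 1)))) = Add(4, Mul(-1, Add(-5, T))) = Add(4, Add(5, Mul(-1, T))) = Add(9, Mul(-1, T)))
Q = 1029 (Q = Add(2, Mul(-1, Add(Add(1, Mul(21, -12)), Mul(-1, 776)))) = Add(2, Mul(-1, Add(Add(1, -252), -776))) = Add(2, Mul(-1, Add(-251, -776))) = Add(2, Mul(-1, -1027)) = Add(2, 1027) = 1029)
Mul(Add(-3178, Function('q')(26)), Add(-2491, Q)) = Mul(Add(-3178, Add(9, Mul(-1, 26))), Add(-2491, 1029)) = Mul(Add(-3178, Add(9, -26)), -1462) = Mul(Add(-3178, -17), -1462) = Mul(-3195, -1462) = 4671090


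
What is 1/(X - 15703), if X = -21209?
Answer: -1/36912 ≈ -2.7091e-5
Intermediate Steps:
1/(X - 15703) = 1/(-21209 - 15703) = 1/(-36912) = -1/36912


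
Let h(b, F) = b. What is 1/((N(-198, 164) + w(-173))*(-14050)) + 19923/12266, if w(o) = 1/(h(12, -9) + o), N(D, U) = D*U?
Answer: 365852532686944/225244549509725 ≈ 1.6242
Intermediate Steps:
w(o) = 1/(12 + o)
1/((N(-198, 164) + w(-173))*(-14050)) + 19923/12266 = 1/((-198*164 + 1/(12 - 173))*(-14050)) + 19923/12266 = -1/14050/(-32472 + 1/(-161)) + 19923*(1/12266) = -1/14050/(-32472 - 1/161) + 19923/12266 = -1/14050/(-5227993/161) + 19923/12266 = -161/5227993*(-1/14050) + 19923/12266 = 161/73453301650 + 19923/12266 = 365852532686944/225244549509725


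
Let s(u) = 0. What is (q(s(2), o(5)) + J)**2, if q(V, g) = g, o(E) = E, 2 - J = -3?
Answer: 100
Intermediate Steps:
J = 5 (J = 2 - 1*(-3) = 2 + 3 = 5)
(q(s(2), o(5)) + J)**2 = (5 + 5)**2 = 10**2 = 100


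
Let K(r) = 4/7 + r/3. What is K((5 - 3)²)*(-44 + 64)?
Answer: 800/21 ≈ 38.095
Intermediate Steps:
K(r) = 4/7 + r/3 (K(r) = 4*(⅐) + r*(⅓) = 4/7 + r/3)
K((5 - 3)²)*(-44 + 64) = (4/7 + (5 - 3)²/3)*(-44 + 64) = (4/7 + (⅓)*2²)*20 = (4/7 + (⅓)*4)*20 = (4/7 + 4/3)*20 = (40/21)*20 = 800/21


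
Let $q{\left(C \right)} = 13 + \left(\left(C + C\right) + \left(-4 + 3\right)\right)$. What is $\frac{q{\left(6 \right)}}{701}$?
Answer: $\frac{24}{701} \approx 0.034237$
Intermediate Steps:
$q{\left(C \right)} = 12 + 2 C$ ($q{\left(C \right)} = 13 + \left(2 C - 1\right) = 13 + \left(-1 + 2 C\right) = 12 + 2 C$)
$\frac{q{\left(6 \right)}}{701} = \frac{12 + 2 \cdot 6}{701} = \left(12 + 12\right) \frac{1}{701} = 24 \cdot \frac{1}{701} = \frac{24}{701}$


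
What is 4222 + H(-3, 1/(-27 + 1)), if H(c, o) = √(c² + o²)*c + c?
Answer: 4219 - 3*√6085/26 ≈ 4210.0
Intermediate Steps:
H(c, o) = c + c*√(c² + o²) (H(c, o) = c*√(c² + o²) + c = c + c*√(c² + o²))
4222 + H(-3, 1/(-27 + 1)) = 4222 - 3*(1 + √((-3)² + (1/(-27 + 1))²)) = 4222 - 3*(1 + √(9 + (1/(-26))²)) = 4222 - 3*(1 + √(9 + (-1/26)²)) = 4222 - 3*(1 + √(9 + 1/676)) = 4222 - 3*(1 + √(6085/676)) = 4222 - 3*(1 + √6085/26) = 4222 + (-3 - 3*√6085/26) = 4219 - 3*√6085/26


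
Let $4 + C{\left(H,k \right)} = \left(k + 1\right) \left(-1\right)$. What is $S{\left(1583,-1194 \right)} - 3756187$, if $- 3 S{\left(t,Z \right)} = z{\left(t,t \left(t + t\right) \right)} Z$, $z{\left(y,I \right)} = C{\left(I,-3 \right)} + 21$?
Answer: $-3748625$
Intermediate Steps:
$C{\left(H,k \right)} = -5 - k$ ($C{\left(H,k \right)} = -4 + \left(k + 1\right) \left(-1\right) = -4 + \left(1 + k\right) \left(-1\right) = -4 - \left(1 + k\right) = -5 - k$)
$z{\left(y,I \right)} = 19$ ($z{\left(y,I \right)} = \left(-5 - -3\right) + 21 = \left(-5 + 3\right) + 21 = -2 + 21 = 19$)
$S{\left(t,Z \right)} = - \frac{19 Z}{3}$
$S{\left(1583,-1194 \right)} - 3756187 = \left(- \frac{19}{3}\right) \left(-1194\right) - 3756187 = 7562 - 3756187 = -3748625$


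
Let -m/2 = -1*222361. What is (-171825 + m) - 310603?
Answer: -37706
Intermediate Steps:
m = 444722 (m = -(-2)*222361 = -2*(-222361) = 444722)
(-171825 + m) - 310603 = (-171825 + 444722) - 310603 = 272897 - 310603 = -37706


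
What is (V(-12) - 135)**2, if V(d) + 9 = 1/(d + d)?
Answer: 11950849/576 ≈ 20748.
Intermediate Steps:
V(d) = -9 + 1/(2*d) (V(d) = -9 + 1/(d + d) = -9 + 1/(2*d))
(V(-12) - 135)**2 = ((-9 + (1/2)/(-12)) - 135)**2 = ((-9 + (1/2)*(-1/12)) - 135)**2 = ((-9 - 1/24) - 135)**2 = (-217/24 - 135)**2 = (-3457/24)**2 = 11950849/576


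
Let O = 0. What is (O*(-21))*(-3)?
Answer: 0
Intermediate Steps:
(O*(-21))*(-3) = (0*(-21))*(-3) = 0*(-3) = 0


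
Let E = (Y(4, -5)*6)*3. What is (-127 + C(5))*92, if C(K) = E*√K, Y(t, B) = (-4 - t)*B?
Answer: -11684 + 66240*√5 ≈ 1.3643e+5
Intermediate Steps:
Y(t, B) = B*(-4 - t)
E = 720 (E = (-1*(-5)*(4 + 4)*6)*3 = (-1*(-5)*8*6)*3 = (40*6)*3 = 240*3 = 720)
C(K) = 720*√K
(-127 + C(5))*92 = (-127 + 720*√5)*92 = -11684 + 66240*√5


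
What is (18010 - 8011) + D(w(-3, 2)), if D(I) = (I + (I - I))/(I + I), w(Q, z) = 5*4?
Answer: 19999/2 ≈ 9999.5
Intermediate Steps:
w(Q, z) = 20
D(I) = ½ (D(I) = (I + 0)/((2*I)) = I*(1/(2*I)) = ½)
(18010 - 8011) + D(w(-3, 2)) = (18010 - 8011) + ½ = 9999 + ½ = 19999/2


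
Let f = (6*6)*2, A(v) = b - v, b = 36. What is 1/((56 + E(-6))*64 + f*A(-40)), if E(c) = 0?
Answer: 1/9056 ≈ 0.00011042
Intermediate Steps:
A(v) = 36 - v
f = 72 (f = 36*2 = 72)
1/((56 + E(-6))*64 + f*A(-40)) = 1/((56 + 0)*64 + 72*(36 - 1*(-40))) = 1/(56*64 + 72*(36 + 40)) = 1/(3584 + 72*76) = 1/(3584 + 5472) = 1/9056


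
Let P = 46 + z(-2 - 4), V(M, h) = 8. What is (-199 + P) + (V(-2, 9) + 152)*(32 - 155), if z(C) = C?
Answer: -19839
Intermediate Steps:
P = 40 (P = 46 + (-2 - 4) = 46 - 6 = 40)
(-199 + P) + (V(-2, 9) + 152)*(32 - 155) = (-199 + 40) + (8 + 152)*(32 - 155) = -159 + 160*(-123) = -159 - 19680 = -19839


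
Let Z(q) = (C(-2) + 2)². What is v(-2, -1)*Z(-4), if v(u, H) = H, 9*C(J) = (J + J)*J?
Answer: -676/81 ≈ -8.3457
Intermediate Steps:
C(J) = 2*J²/9 (C(J) = ((J + J)*J)/9 = ((2*J)*J)/9 = (2*J²)/9 = 2*J²/9)
Z(q) = 676/81 (Z(q) = ((2/9)*(-2)² + 2)² = ((2/9)*4 + 2)² = (8/9 + 2)² = (26/9)² = 676/81)
v(-2, -1)*Z(-4) = -1*676/81 = -676/81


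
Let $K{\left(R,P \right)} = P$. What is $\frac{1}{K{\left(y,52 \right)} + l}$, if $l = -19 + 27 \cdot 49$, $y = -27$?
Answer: $\frac{1}{1356} \approx 0.00073746$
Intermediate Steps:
$l = 1304$ ($l = -19 + 1323 = 1304$)
$\frac{1}{K{\left(y,52 \right)} + l} = \frac{1}{52 + 1304} = \frac{1}{1356}$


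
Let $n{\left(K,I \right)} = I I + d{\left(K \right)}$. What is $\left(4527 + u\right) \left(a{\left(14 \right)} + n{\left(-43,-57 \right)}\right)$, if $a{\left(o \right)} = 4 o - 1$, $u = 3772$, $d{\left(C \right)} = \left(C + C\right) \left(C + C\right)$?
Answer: $88799300$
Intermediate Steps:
$d{\left(C \right)} = 4 C^{2}$ ($d{\left(C \right)} = 2 C 2 C = 4 C^{2}$)
$n{\left(K,I \right)} = I^{2} + 4 K^{2}$ ($n{\left(K,I \right)} = I I + 4 K^{2} = I^{2} + 4 K^{2}$)
$a{\left(o \right)} = -1 + 4 o$
$\left(4527 + u\right) \left(a{\left(14 \right)} + n{\left(-43,-57 \right)}\right) = \left(4527 + 3772\right) \left(\left(-1 + 4 \cdot 14\right) + \left(\left(-57\right)^{2} + 4 \left(-43\right)^{2}\right)\right) = 8299 \left(\left(-1 + 56\right) + \left(3249 + 4 \cdot 1849\right)\right) = 8299 \left(55 + \left(3249 + 7396\right)\right) = 8299 \left(55 + 10645\right) = 8299 \cdot 10700 = 88799300$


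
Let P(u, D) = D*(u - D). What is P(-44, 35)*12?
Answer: -33180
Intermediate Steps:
P(-44, 35)*12 = (35*(-44 - 1*35))*12 = (35*(-44 - 35))*12 = (35*(-79))*12 = -2765*12 = -33180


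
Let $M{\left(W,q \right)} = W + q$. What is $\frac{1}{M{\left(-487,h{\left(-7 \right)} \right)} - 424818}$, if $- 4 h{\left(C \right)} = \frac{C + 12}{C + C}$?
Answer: $- \frac{56}{23817075} \approx -2.3513 \cdot 10^{-6}$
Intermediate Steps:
$h{\left(C \right)} = - \frac{12 + C}{8 C}$ ($h{\left(C \right)} = - \frac{\left(C + 12\right) \frac{1}{C + C}}{4} = - \frac{\left(12 + C\right) \frac{1}{2 C}}{4} = - \frac{\frac{1}{2} \frac{1}{C} \left(12 + C\right)}{4} = - \frac{12 + C}{8 C}$)
$\frac{1}{M{\left(-487,h{\left(-7 \right)} \right)} - 424818} = \frac{1}{\left(-487 + \frac{-12 - -7}{8 \left(-7\right)}\right) - 424818} = \frac{1}{\left(-487 + \frac{1}{8} \left(- \frac{1}{7}\right) \left(-12 + 7\right)\right) - 424818} = \frac{1}{\left(-487 + \frac{1}{8} \left(- \frac{1}{7}\right) \left(-5\right)\right) - 424818} = \frac{1}{\left(-487 + \frac{5}{56}\right) - 424818} = \frac{1}{- \frac{27267}{56} - 424818} = \frac{1}{- \frac{23817075}{56}} = - \frac{56}{23817075}$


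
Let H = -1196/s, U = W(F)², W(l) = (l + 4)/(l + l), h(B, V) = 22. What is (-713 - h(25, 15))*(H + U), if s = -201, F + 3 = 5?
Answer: -1615285/268 ≈ -6027.2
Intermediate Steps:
F = 2 (F = -3 + 5 = 2)
W(l) = (4 + l)/(2*l) (W(l) = (4 + l)/((2*l)) = (4 + l)*(1/(2*l)) = (4 + l)/(2*l))
U = 9/4 (U = ((½)*(4 + 2)/2)² = ((½)*(½)*6)² = (3/2)² = 9/4 ≈ 2.2500)
H = 1196/201 (H = -1196/(-201) = -1196*(-1/201) = 1196/201 ≈ 5.9502)
(-713 - h(25, 15))*(H + U) = (-713 - 1*22)*(1196/201 + 9/4) = (-713 - 22)*(6593/804) = -735*6593/804 = -1615285/268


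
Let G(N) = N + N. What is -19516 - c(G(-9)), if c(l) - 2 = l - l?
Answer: -19518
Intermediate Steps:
G(N) = 2*N
c(l) = 2 (c(l) = 2 + (l - l) = 2 + 0 = 2)
-19516 - c(G(-9)) = -19516 - 1*2 = -19516 - 2 = -19518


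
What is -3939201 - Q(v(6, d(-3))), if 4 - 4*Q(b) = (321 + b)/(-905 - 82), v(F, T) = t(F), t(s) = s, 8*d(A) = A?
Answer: -5183989941/1316 ≈ -3.9392e+6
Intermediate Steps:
d(A) = A/8
v(F, T) = F
Q(b) = 1423/1316 + b/3948 (Q(b) = 1 - (321 + b)/(4*(-905 - 82)) = 1 - (321 + b)/(4*(-987)) = 1 - (321 + b)*(-1)/(4*987) = 1 - (-107/329 - b/987)/4 = 1 + (107/1316 + b/3948) = 1423/1316 + b/3948)
-3939201 - Q(v(6, d(-3))) = -3939201 - (1423/1316 + (1/3948)*6) = -3939201 - (1423/1316 + 1/658) = -3939201 - 1*1425/1316 = -3939201 - 1425/1316 = -5183989941/1316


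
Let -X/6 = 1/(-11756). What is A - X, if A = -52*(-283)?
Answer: 86500645/5878 ≈ 14716.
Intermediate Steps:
X = 3/5878 (X = -6/(-11756) = -6*(-1/11756) = 3/5878 ≈ 0.00051038)
A = 14716
A - X = 14716 - 1*3/5878 = 14716 - 3/5878 = 86500645/5878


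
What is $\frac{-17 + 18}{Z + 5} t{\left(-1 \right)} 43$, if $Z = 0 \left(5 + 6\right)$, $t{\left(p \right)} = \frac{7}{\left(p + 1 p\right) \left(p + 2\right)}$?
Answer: $- \frac{301}{10} \approx -30.1$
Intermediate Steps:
$t{\left(p \right)} = \frac{7}{2 p \left(2 + p\right)}$ ($t{\left(p \right)} = \frac{7}{\left(p + p\right) \left(2 + p\right)} = \frac{7}{2 p \left(2 + p\right)}$)
$Z = 0$ ($Z = 0 \cdot 11 = 0$)
$\frac{-17 + 18}{Z + 5} t{\left(-1 \right)} 43 = \frac{-17 + 18}{0 + 5} \frac{7}{2 \left(-1\right) \left(2 - 1\right)} 43 = 1 \cdot \frac{1}{5} \cdot \frac{7}{2} \left(-1\right) 1^{-1} \cdot 43 = 1 \cdot \frac{1}{5} \cdot \frac{7}{2} \left(-1\right) 1 \cdot 43 = \frac{1}{5} \left(- \frac{7}{2}\right) 43 = \left(- \frac{7}{10}\right) 43 = - \frac{301}{10}$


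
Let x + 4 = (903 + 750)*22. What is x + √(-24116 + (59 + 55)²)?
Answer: 36362 + 4*I*√695 ≈ 36362.0 + 105.45*I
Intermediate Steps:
x = 36362 (x = -4 + (903 + 750)*22 = -4 + 1653*22 = -4 + 36366 = 36362)
x + √(-24116 + (59 + 55)²) = 36362 + √(-24116 + (59 + 55)²) = 36362 + √(-24116 + 114²) = 36362 + √(-24116 + 12996) = 36362 + √(-11120) = 36362 + 4*I*√695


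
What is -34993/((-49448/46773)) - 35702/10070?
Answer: 1177148673481/35567240 ≈ 33096.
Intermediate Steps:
-34993/((-49448/46773)) - 35702/10070 = -34993/((-49448*1/46773)) - 35702*1/10070 = -34993/(-49448/46773) - 17851/5035 = -34993*(-46773/49448) - 17851/5035 = 233818227/7064 - 17851/5035 = 1177148673481/35567240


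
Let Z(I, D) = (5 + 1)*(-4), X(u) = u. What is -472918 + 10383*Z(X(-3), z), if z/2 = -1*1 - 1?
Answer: -722110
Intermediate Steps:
z = -4 (z = 2*(-1*1 - 1) = 2*(-1 - 1) = 2*(-2) = -4)
Z(I, D) = -24 (Z(I, D) = 6*(-4) = -24)
-472918 + 10383*Z(X(-3), z) = -472918 + 10383*(-24) = -472918 - 249192 = -722110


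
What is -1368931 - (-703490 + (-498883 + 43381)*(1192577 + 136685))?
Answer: 605480834083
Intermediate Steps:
-1368931 - (-703490 + (-498883 + 43381)*(1192577 + 136685)) = -1368931 - (-703490 - 455502*1329262) = -1368931 - (-703490 - 605481499524) = -1368931 - 1*(-605482203014) = -1368931 + 605482203014 = 605480834083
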